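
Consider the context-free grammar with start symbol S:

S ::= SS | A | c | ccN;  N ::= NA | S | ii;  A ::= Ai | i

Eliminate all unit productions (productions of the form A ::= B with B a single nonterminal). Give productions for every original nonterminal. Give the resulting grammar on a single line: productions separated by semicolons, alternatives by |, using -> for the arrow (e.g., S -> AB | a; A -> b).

S -> c | i | Ai | SS | ccN; A -> i | Ai; N -> c | i | Ai | NA | SS | ii | ccN

Unit productions: N->S, S->A.
Unit pairs (A ⇒* B via units): (N,A), (N,S), (S,A).
S: inherits non-unit rules of {A, S} → Ai | SS | c | ccN | i.
A: inherits non-unit rules of {A} → Ai | i.
N: inherits non-unit rules of {A, N, S} → Ai | NA | SS | c | ccN | i | ii.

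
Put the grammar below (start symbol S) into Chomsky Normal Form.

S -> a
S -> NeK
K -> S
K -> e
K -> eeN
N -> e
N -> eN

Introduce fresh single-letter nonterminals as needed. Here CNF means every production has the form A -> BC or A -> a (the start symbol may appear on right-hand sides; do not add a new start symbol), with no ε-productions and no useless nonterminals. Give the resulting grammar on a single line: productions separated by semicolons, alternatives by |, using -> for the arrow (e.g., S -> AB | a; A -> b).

No ε-productions.
After unit-elimination: S -> a | NeK; K -> a | e | NeK | eeN; N -> e | eN.
TERM: introduce A -> e and substitute in every rule of length ≥2.
BIN: K -> AAN becomes K -> AB, B -> AN; K -> NAK becomes K -> NC, C -> AK; S -> NAK becomes S -> ND, D -> AK.

S -> a | ND; A -> e; B -> AN; C -> AK; D -> AK; K -> a | e | AB | NC; N -> e | AN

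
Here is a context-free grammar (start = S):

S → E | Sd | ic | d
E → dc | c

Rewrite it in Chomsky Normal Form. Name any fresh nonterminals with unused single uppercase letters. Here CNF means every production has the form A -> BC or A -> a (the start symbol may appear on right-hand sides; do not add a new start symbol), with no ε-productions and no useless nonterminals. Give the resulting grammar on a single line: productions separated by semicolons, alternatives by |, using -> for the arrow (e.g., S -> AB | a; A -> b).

S -> c | d | AB | CB | SA; A -> d; B -> c; C -> i

No ε-productions.
After unit-elimination: S -> c | d | Sd | dc | ic; E -> c | dc.
TERM: introduce B -> c, A -> d, C -> i and substitute in every rule of length ≥2.
Drop unreachable/unproductive: E.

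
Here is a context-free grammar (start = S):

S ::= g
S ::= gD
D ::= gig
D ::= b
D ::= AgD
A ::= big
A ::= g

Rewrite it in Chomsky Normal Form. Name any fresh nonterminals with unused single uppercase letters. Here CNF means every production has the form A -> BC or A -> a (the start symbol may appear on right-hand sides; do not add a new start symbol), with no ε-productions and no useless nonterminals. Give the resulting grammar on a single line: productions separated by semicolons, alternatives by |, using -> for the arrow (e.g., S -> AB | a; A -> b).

S -> g | ED; A -> g | BF; B -> b; C -> i; D -> b | AG | EH; E -> g; F -> CE; G -> ED; H -> CE

No ε-productions.
No unit productions to eliminate.
TERM: introduce B -> b, E -> g, C -> i and substitute in every rule of length ≥2.
BIN: A -> BCE becomes A -> BF, F -> CE; D -> AED becomes D -> AG, G -> ED; D -> ECE becomes D -> EH, H -> CE.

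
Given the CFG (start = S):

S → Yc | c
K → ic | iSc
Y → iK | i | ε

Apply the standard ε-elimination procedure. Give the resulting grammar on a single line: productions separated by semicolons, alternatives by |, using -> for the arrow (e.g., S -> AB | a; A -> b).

S -> c | Yc; K -> ic | iSc; Y -> i | iK

Nullable set: {Y}.
S -> Yc: Y nullable, giving Yc | c.
Drop Y -> ε.
Unchanged (no nullable symbols): S -> c; K -> iSc; K -> ic; Y -> i; Y -> iK.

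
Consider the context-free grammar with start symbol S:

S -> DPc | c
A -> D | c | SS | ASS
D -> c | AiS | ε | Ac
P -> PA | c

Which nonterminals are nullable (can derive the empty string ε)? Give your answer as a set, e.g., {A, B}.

Directly nullable (have an ε-rule): {D}.
A is nullable via A -> D (every symbol on the right is already known nullable).
Not nullable: P, S — each has a terminal in every rule's right-hand side or depends on a non-nullable symbol.

{A, D}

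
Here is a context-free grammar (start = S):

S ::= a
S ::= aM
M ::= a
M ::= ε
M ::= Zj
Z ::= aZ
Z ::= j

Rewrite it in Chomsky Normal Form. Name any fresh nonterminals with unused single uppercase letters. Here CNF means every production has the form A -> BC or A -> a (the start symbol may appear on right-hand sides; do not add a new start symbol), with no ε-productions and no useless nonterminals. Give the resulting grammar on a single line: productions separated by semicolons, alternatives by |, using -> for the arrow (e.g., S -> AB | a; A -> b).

Nullable: {M}; after ε-elimination: S -> a | aM; M -> a | Zj; Z -> j | aZ.
No unit productions to eliminate.
TERM: introduce B -> a, A -> j and substitute in every rule of length ≥2.

S -> a | BM; A -> j; B -> a; M -> a | ZA; Z -> j | BZ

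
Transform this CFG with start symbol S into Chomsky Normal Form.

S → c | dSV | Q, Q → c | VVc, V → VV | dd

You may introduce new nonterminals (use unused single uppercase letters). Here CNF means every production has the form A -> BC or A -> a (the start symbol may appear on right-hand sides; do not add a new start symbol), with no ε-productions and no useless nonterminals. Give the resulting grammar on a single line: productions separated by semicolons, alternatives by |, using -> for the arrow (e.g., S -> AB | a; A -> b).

No ε-productions.
After unit-elimination: S -> c | VVc | dSV; Q -> c | VVc; V -> VV | dd.
TERM: introduce A -> c, B -> d and substitute in every rule of length ≥2.
BIN: Q -> VVA becomes Q -> VC, C -> VA; S -> BSV becomes S -> BD, D -> SV; S -> VVA becomes S -> VE, E -> VA.
Drop unreachable/unproductive: Q.

S -> c | BD | VE; A -> c; B -> d; D -> SV; E -> VA; V -> BB | VV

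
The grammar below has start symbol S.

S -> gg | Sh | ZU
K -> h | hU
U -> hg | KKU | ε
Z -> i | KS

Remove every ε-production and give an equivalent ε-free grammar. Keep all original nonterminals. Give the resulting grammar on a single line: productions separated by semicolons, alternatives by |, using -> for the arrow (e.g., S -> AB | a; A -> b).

Nullable set: {U}.
S -> ZU: U nullable, giving Z | ZU.
K -> hU: U nullable, giving h | hU.
Drop U -> ε.
U -> KKU: U nullable, giving KK | KKU.
Unchanged (no nullable symbols): S -> Sh; S -> gg; K -> h; U -> hg; Z -> KS; Z -> i.

S -> Z | Sh | ZU | gg; K -> h | hU; U -> KK | hg | KKU; Z -> i | KS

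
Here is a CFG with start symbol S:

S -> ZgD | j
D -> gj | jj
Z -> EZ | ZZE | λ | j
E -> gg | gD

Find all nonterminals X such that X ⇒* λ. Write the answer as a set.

{Z}

Directly nullable (have an ε-rule): {Z}.
Not nullable: D, E, S — each has a terminal in every rule's right-hand side or depends on a non-nullable symbol.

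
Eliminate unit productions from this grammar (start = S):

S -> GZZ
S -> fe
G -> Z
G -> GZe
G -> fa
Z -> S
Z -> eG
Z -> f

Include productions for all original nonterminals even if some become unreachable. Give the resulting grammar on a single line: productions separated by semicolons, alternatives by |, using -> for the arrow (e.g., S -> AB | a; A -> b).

S -> fe | GZZ; G -> f | eG | fa | fe | GZZ | GZe; Z -> f | eG | fe | GZZ

Unit productions: G->Z, Z->S.
Unit pairs (A ⇒* B via units): (G,S), (G,Z), (Z,S).
S: inherits non-unit rules of {S} → GZZ | fe.
G: inherits non-unit rules of {G, S, Z} → GZZ | GZe | eG | f | fa | fe.
Z: inherits non-unit rules of {S, Z} → GZZ | eG | f | fe.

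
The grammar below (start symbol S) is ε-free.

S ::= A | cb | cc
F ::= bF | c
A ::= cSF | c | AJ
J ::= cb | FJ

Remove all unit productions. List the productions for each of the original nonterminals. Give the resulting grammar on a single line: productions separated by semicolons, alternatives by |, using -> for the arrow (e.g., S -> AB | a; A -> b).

S -> c | AJ | cb | cc | cSF; A -> c | AJ | cSF; F -> c | bF; J -> FJ | cb

Unit productions: S->A.
Unit pairs (A ⇒* B via units): (S,A).
S: inherits non-unit rules of {A, S} → AJ | c | cSF | cb | cc.
A: inherits non-unit rules of {A} → AJ | c | cSF.
F: inherits non-unit rules of {F} → bF | c.
J: inherits non-unit rules of {J} → FJ | cb.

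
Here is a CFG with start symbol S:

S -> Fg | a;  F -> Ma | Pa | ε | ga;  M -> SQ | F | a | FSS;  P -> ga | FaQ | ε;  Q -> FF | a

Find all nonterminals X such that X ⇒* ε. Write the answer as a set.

{F, M, P, Q}

Directly nullable (have an ε-rule): {F, P}.
M is nullable via M -> F (every symbol on the right is already known nullable).
Q is nullable via Q -> FF (every symbol on the right is already known nullable).
Not nullable: S — each has a terminal in every rule's right-hand side or depends on a non-nullable symbol.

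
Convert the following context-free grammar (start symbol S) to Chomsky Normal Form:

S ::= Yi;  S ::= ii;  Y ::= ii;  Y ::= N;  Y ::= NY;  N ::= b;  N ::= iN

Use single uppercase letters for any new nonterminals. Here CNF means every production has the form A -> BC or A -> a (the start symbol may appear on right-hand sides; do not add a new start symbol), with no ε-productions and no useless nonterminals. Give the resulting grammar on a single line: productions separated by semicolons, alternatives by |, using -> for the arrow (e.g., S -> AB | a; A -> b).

No ε-productions.
After unit-elimination: S -> Yi | ii; N -> b | iN; Y -> b | NY | iN | ii.
TERM: introduce A -> i and substitute in every rule of length ≥2.

S -> AA | YA; A -> i; N -> b | AN; Y -> b | AA | AN | NY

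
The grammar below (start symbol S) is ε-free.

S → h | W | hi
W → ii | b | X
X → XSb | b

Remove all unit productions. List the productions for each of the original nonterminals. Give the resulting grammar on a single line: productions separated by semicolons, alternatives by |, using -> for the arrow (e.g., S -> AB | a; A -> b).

S -> b | h | hi | ii | XSb; W -> b | ii | XSb; X -> b | XSb

Unit productions: S->W, W->X.
Unit pairs (A ⇒* B via units): (S,W), (S,X), (W,X).
S: inherits non-unit rules of {S, W, X} → XSb | b | h | hi | ii.
W: inherits non-unit rules of {W, X} → XSb | b | ii.
X: inherits non-unit rules of {X} → XSb | b.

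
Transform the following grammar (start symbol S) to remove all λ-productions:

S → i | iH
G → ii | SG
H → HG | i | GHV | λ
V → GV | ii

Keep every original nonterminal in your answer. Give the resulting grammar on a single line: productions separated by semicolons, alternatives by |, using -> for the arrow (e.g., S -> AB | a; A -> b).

Nullable set: {H}.
S -> iH: H nullable, giving i | iH.
Drop H -> λ.
H -> GHV: H nullable, giving GHV | GV.
H -> HG: H nullable, giving G | HG.
Unchanged (no nullable symbols): S -> i; G -> SG; G -> ii; H -> i; V -> GV; V -> ii.

S -> i | iH; G -> SG | ii; H -> G | i | GV | HG | GHV; V -> GV | ii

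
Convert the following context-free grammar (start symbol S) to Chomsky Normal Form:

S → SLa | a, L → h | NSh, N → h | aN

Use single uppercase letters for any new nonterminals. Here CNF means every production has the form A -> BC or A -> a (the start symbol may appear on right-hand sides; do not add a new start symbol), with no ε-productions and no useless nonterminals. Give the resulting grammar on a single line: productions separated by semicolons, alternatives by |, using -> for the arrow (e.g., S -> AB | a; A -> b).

S -> a | SD; A -> h; B -> a; C -> SA; D -> LB; L -> h | NC; N -> h | BN

No ε-productions.
No unit productions to eliminate.
TERM: introduce B -> a, A -> h and substitute in every rule of length ≥2.
BIN: L -> NSA becomes L -> NC, C -> SA; S -> SLB becomes S -> SD, D -> LB.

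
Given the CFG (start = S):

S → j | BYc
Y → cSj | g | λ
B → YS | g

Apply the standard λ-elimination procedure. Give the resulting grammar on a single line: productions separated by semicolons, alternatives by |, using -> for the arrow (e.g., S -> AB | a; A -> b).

Nullable set: {Y}.
S -> BYc: Y nullable, giving BYc | Bc.
B -> YS: Y nullable, giving S | YS.
Drop Y -> λ.
Unchanged (no nullable symbols): S -> j; B -> g; Y -> cSj; Y -> g.

S -> j | Bc | BYc; B -> S | g | YS; Y -> g | cSj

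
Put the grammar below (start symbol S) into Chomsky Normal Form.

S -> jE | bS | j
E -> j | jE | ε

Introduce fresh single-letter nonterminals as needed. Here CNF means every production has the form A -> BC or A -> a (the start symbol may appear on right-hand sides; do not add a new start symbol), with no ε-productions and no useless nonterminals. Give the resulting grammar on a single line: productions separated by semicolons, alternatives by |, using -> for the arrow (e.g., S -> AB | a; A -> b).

Nullable: {E}; after ε-elimination: S -> j | bS | jE; E -> j | jE.
No unit productions to eliminate.
TERM: introduce B -> b, A -> j and substitute in every rule of length ≥2.

S -> j | AE | BS; A -> j; B -> b; E -> j | AE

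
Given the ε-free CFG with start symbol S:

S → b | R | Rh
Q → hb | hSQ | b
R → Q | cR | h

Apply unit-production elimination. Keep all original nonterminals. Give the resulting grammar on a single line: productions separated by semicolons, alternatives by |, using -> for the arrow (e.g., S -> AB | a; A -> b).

Unit productions: R->Q, S->R.
Unit pairs (A ⇒* B via units): (R,Q), (S,Q), (S,R).
S: inherits non-unit rules of {Q, R, S} → Rh | b | cR | h | hSQ | hb.
Q: inherits non-unit rules of {Q} → b | hSQ | hb.
R: inherits non-unit rules of {Q, R} → b | cR | h | hSQ | hb.

S -> b | h | Rh | cR | hb | hSQ; Q -> b | hb | hSQ; R -> b | h | cR | hb | hSQ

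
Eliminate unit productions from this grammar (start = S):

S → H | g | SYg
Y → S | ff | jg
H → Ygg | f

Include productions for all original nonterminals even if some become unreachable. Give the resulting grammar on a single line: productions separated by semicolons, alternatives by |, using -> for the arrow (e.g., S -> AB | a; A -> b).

S -> f | g | SYg | Ygg; H -> f | Ygg; Y -> f | g | ff | jg | SYg | Ygg

Unit productions: S->H, Y->S.
Unit pairs (A ⇒* B via units): (S,H), (Y,H), (Y,S).
S: inherits non-unit rules of {H, S} → SYg | Ygg | f | g.
H: inherits non-unit rules of {H} → Ygg | f.
Y: inherits non-unit rules of {H, S, Y} → SYg | Ygg | f | ff | g | jg.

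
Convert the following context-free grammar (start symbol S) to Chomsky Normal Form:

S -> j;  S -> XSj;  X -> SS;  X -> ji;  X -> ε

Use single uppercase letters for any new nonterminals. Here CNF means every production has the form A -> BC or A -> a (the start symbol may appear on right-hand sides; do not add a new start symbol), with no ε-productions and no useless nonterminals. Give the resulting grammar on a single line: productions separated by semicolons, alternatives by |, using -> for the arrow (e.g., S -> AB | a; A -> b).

S -> j | SA | XC; A -> j; B -> i; C -> SA; X -> AB | SS

Nullable: {X}; after ε-elimination: S -> j | Sj | XSj; X -> SS | ji.
No unit productions to eliminate.
TERM: introduce B -> i, A -> j and substitute in every rule of length ≥2.
BIN: S -> XSA becomes S -> XC, C -> SA.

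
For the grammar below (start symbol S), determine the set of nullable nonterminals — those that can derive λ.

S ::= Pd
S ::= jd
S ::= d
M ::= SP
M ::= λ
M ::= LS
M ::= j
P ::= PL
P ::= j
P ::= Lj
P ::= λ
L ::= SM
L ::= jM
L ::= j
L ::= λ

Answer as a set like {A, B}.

Directly nullable (have an ε-rule): {L, M, P}.
Not nullable: S — each has a terminal in every rule's right-hand side or depends on a non-nullable symbol.

{L, M, P}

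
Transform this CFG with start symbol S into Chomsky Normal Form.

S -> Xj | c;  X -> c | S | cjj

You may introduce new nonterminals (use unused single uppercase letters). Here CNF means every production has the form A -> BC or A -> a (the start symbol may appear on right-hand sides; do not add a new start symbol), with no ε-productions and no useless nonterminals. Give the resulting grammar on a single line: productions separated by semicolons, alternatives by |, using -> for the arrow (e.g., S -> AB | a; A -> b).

No ε-productions.
After unit-elimination: S -> c | Xj; X -> c | Xj | cjj.
TERM: introduce B -> c, A -> j and substitute in every rule of length ≥2.
BIN: X -> BAA becomes X -> BC, C -> AA.

S -> c | XA; A -> j; B -> c; C -> AA; X -> c | BC | XA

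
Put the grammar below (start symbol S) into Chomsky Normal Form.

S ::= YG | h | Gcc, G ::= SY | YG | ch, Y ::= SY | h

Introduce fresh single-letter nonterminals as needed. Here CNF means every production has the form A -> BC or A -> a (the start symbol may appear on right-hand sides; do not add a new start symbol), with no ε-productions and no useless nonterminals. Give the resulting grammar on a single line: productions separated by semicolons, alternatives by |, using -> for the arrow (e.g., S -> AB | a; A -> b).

S -> h | GC | YG; A -> c; B -> h; C -> AA; G -> AB | SY | YG; Y -> h | SY

No ε-productions.
No unit productions to eliminate.
TERM: introduce A -> c, B -> h and substitute in every rule of length ≥2.
BIN: S -> GAA becomes S -> GC, C -> AA.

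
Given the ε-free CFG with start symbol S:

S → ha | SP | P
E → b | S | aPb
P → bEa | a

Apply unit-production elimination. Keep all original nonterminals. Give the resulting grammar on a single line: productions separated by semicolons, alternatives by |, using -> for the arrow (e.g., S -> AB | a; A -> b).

S -> a | SP | ha | bEa; E -> a | b | SP | ha | aPb | bEa; P -> a | bEa

Unit productions: E->S, S->P.
Unit pairs (A ⇒* B via units): (E,P), (E,S), (S,P).
S: inherits non-unit rules of {P, S} → SP | a | bEa | ha.
E: inherits non-unit rules of {E, P, S} → SP | a | aPb | b | bEa | ha.
P: inherits non-unit rules of {P} → a | bEa.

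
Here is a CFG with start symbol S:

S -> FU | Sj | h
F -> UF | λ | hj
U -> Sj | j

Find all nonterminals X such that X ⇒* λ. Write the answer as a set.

Directly nullable (have an ε-rule): {F}.
Not nullable: S, U — each has a terminal in every rule's right-hand side or depends on a non-nullable symbol.

{F}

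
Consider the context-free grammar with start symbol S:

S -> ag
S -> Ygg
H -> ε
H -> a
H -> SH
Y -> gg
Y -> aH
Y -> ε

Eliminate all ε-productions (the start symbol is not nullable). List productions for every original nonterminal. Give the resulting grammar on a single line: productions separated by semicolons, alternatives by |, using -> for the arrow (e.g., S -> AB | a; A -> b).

Nullable set: {H, Y}.
S -> Ygg: Y nullable, giving Ygg | gg.
Drop H -> ε.
H -> SH: H nullable, giving S | SH.
Drop Y -> ε.
Y -> aH: H nullable, giving a | aH.
Unchanged (no nullable symbols): S -> ag; H -> a; Y -> gg.

S -> ag | gg | Ygg; H -> S | a | SH; Y -> a | aH | gg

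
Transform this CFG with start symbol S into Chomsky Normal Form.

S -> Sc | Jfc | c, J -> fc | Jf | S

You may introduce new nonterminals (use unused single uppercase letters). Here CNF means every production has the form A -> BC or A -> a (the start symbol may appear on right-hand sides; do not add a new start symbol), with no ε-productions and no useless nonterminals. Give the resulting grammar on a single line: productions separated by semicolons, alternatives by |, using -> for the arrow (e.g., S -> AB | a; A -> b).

S -> c | JD | SB; A -> f; B -> c; C -> AB; D -> AB; J -> c | AB | JA | JC | SB

No ε-productions.
After unit-elimination: S -> c | Sc | Jfc; J -> c | Jf | Sc | fc | Jfc.
TERM: introduce B -> c, A -> f and substitute in every rule of length ≥2.
BIN: J -> JAB becomes J -> JC, C -> AB; S -> JAB becomes S -> JD, D -> AB.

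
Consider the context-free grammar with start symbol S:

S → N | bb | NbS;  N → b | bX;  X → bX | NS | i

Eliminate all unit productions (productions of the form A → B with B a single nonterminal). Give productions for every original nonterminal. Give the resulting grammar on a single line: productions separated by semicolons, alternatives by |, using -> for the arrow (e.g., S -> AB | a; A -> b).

S -> b | bX | bb | NbS; N -> b | bX; X -> i | NS | bX

Unit productions: S->N.
Unit pairs (A ⇒* B via units): (S,N).
S: inherits non-unit rules of {N, S} → NbS | b | bX | bb.
N: inherits non-unit rules of {N} → b | bX.
X: inherits non-unit rules of {X} → NS | bX | i.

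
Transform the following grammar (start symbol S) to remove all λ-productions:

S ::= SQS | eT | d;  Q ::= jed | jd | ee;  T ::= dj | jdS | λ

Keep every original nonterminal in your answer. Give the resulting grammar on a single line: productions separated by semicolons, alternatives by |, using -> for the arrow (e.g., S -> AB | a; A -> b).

S -> d | e | eT | SQS; Q -> ee | jd | jed; T -> dj | jdS

Nullable set: {T}.
S -> eT: T nullable, giving e | eT.
Drop T -> λ.
Unchanged (no nullable symbols): S -> SQS; S -> d; Q -> ee; Q -> jd; Q -> jed; T -> dj; T -> jdS.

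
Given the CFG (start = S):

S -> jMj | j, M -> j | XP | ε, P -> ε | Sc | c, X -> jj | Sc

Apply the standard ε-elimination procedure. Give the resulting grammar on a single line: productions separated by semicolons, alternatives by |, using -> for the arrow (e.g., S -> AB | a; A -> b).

Nullable set: {M, P}.
S -> jMj: M nullable, giving jMj | jj.
Drop M -> ε.
M -> XP: P nullable, giving X | XP.
Drop P -> ε.
Unchanged (no nullable symbols): S -> j; M -> j; P -> Sc; P -> c; X -> Sc; X -> jj.

S -> j | jj | jMj; M -> X | j | XP; P -> c | Sc; X -> Sc | jj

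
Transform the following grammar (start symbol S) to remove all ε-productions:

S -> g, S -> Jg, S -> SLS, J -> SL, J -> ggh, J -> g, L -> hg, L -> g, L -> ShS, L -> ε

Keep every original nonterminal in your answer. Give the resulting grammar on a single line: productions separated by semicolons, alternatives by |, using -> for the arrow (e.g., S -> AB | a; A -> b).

Nullable set: {L}.
S -> SLS: L nullable, giving SLS | SS.
J -> SL: L nullable, giving S | SL.
Drop L -> ε.
Unchanged (no nullable symbols): S -> Jg; S -> g; J -> g; J -> ggh; L -> ShS; L -> g; L -> hg.

S -> g | Jg | SS | SLS; J -> S | g | SL | ggh; L -> g | hg | ShS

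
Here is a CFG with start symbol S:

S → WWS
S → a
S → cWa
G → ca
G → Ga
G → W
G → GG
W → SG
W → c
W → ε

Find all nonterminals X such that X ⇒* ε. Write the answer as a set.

Directly nullable (have an ε-rule): {W}.
G is nullable via G -> W (every symbol on the right is already known nullable).
Not nullable: S — each has a terminal in every rule's right-hand side or depends on a non-nullable symbol.

{G, W}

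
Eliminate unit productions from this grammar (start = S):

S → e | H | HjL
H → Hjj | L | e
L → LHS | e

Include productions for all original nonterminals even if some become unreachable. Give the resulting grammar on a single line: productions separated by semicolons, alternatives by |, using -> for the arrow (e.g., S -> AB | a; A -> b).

Unit productions: H->L, S->H.
Unit pairs (A ⇒* B via units): (H,L), (S,H), (S,L).
S: inherits non-unit rules of {H, L, S} → HjL | Hjj | LHS | e.
H: inherits non-unit rules of {H, L} → Hjj | LHS | e.
L: inherits non-unit rules of {L} → LHS | e.

S -> e | HjL | Hjj | LHS; H -> e | Hjj | LHS; L -> e | LHS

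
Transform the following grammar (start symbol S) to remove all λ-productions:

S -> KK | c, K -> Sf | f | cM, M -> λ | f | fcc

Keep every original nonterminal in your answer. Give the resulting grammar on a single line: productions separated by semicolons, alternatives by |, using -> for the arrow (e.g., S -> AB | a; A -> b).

Nullable set: {M}.
K -> cM: M nullable, giving c | cM.
Drop M -> λ.
Unchanged (no nullable symbols): S -> KK; S -> c; K -> Sf; K -> f; M -> f; M -> fcc.

S -> c | KK; K -> c | f | Sf | cM; M -> f | fcc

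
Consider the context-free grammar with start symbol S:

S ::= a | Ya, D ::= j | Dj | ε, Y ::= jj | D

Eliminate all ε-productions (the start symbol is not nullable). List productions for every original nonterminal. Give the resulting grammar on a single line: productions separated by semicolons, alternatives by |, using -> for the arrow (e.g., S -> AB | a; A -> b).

Nullable set: {D, Y}.
S -> Ya: Y nullable, giving Ya | a.
Drop D -> ε.
D -> Dj: D nullable, giving Dj | j.
Y -> D: D nullable, giving D.
Unchanged (no nullable symbols): S -> a; D -> j; Y -> jj.

S -> a | Ya; D -> j | Dj; Y -> D | jj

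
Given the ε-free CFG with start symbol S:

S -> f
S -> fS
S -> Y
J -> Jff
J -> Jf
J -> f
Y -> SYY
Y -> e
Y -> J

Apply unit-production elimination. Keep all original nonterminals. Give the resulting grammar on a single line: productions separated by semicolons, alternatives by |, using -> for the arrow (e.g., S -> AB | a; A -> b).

S -> e | f | Jf | fS | Jff | SYY; J -> f | Jf | Jff; Y -> e | f | Jf | Jff | SYY

Unit productions: S->Y, Y->J.
Unit pairs (A ⇒* B via units): (S,J), (S,Y), (Y,J).
S: inherits non-unit rules of {J, S, Y} → Jf | Jff | SYY | e | f | fS.
J: inherits non-unit rules of {J} → Jf | Jff | f.
Y: inherits non-unit rules of {J, Y} → Jf | Jff | SYY | e | f.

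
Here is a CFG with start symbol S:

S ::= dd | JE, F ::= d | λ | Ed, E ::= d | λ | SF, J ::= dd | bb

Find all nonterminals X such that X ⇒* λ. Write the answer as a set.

{E, F}

Directly nullable (have an ε-rule): {E, F}.
Not nullable: J, S — each has a terminal in every rule's right-hand side or depends on a non-nullable symbol.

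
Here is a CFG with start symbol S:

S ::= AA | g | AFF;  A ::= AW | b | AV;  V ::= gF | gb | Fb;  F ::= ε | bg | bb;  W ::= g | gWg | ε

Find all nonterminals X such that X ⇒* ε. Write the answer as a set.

{F, W}

Directly nullable (have an ε-rule): {F, W}.
Not nullable: A, S, V — each has a terminal in every rule's right-hand side or depends on a non-nullable symbol.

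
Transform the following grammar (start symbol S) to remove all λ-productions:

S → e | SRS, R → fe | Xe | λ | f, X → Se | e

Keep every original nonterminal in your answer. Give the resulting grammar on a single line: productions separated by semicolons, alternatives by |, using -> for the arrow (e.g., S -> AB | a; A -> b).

Nullable set: {R}.
S -> SRS: R nullable, giving SRS | SS.
Drop R -> λ.
Unchanged (no nullable symbols): S -> e; R -> Xe; R -> f; R -> fe; X -> Se; X -> e.

S -> e | SS | SRS; R -> f | Xe | fe; X -> e | Se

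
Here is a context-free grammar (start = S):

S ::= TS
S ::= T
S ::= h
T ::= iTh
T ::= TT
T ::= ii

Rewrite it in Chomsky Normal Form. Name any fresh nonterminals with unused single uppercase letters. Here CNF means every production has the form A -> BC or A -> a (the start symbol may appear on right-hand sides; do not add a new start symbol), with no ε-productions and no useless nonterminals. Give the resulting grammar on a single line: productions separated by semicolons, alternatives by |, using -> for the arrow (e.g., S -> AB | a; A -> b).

S -> h | AA | AC | TS | TT; A -> i; B -> h; C -> TB; D -> TB; T -> AA | AD | TT

No ε-productions.
After unit-elimination: S -> h | TS | TT | ii | iTh; T -> TT | ii | iTh.
TERM: introduce B -> h, A -> i and substitute in every rule of length ≥2.
BIN: S -> ATB becomes S -> AC, C -> TB; T -> ATB becomes T -> AD, D -> TB.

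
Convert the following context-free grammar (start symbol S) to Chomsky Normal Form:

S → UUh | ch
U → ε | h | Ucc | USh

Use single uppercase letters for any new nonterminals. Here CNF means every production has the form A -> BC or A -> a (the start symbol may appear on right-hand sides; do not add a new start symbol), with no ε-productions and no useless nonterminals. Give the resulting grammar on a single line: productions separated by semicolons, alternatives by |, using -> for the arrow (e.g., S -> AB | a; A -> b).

S -> h | BA | UA | UC; A -> h; B -> c; C -> UA; D -> BB; E -> SA; U -> h | BB | SA | UD | UE

Nullable: {U}; after ε-elimination: S -> h | Uh | ch | UUh; U -> h | Sh | cc | USh | Ucc.
No unit productions to eliminate.
TERM: introduce B -> c, A -> h and substitute in every rule of length ≥2.
BIN: S -> UUA becomes S -> UC, C -> UA; U -> UBB becomes U -> UD, D -> BB; U -> USA becomes U -> UE, E -> SA.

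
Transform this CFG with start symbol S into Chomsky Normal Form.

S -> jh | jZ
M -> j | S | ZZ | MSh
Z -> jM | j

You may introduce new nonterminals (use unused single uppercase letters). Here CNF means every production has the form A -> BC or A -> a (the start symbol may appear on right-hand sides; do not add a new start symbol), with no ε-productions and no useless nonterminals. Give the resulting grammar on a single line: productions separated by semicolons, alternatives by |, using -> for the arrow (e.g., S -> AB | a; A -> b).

No ε-productions.
After unit-elimination: S -> jZ | jh; M -> j | ZZ | jZ | jh | MSh; Z -> j | jM.
TERM: introduce A -> h, B -> j and substitute in every rule of length ≥2.
BIN: M -> MSA becomes M -> MC, C -> SA.

S -> BA | BZ; A -> h; B -> j; C -> SA; M -> j | BA | BZ | MC | ZZ; Z -> j | BM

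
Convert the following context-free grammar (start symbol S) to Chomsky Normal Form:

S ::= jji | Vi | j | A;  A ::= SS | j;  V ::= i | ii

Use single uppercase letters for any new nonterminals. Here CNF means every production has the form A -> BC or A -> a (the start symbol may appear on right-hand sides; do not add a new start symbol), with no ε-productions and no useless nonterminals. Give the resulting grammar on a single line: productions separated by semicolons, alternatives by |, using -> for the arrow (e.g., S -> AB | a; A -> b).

No ε-productions.
After unit-elimination: S -> j | SS | Vi | jji; A -> j | SS; V -> i | ii.
TERM: introduce B -> i, C -> j and substitute in every rule of length ≥2.
BIN: S -> CCB becomes S -> CD, D -> CB.
Drop unreachable/unproductive: A.

S -> j | CD | SS | VB; B -> i; C -> j; D -> CB; V -> i | BB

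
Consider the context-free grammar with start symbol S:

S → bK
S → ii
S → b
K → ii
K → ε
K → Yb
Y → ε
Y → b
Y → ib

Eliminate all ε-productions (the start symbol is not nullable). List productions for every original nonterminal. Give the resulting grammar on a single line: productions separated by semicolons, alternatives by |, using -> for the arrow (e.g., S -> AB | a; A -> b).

S -> b | bK | ii; K -> b | Yb | ii; Y -> b | ib

Nullable set: {K, Y}.
S -> bK: K nullable, giving b | bK.
Drop K -> ε.
K -> Yb: Y nullable, giving Yb | b.
Drop Y -> ε.
Unchanged (no nullable symbols): S -> b; S -> ii; K -> ii; Y -> b; Y -> ib.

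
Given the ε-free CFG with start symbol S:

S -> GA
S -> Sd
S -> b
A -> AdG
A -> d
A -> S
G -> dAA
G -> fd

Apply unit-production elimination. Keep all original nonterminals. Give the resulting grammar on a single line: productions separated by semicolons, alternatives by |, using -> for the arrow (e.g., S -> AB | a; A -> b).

Unit productions: A->S.
Unit pairs (A ⇒* B via units): (A,S).
S: inherits non-unit rules of {S} → GA | Sd | b.
A: inherits non-unit rules of {A, S} → AdG | GA | Sd | b | d.
G: inherits non-unit rules of {G} → dAA | fd.

S -> b | GA | Sd; A -> b | d | GA | Sd | AdG; G -> fd | dAA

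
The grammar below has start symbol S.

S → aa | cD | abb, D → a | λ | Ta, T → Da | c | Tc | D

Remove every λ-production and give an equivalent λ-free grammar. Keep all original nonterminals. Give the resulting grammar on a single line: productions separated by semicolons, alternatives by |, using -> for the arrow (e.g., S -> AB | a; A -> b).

Nullable set: {D, T}.
S -> cD: D nullable, giving c | cD.
Drop D -> λ.
D -> Ta: T nullable, giving Ta | a.
T -> D: D nullable, giving D.
T -> Da: D nullable, giving Da | a.
T -> Tc: T nullable, giving Tc | c.
Unchanged (no nullable symbols): S -> aa; S -> abb; D -> a; T -> c.

S -> c | aa | cD | abb; D -> a | Ta; T -> D | a | c | Da | Tc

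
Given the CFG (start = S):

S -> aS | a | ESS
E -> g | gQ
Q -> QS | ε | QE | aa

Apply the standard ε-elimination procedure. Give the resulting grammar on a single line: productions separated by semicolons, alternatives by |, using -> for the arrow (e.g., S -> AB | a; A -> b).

Nullable set: {Q}.
E -> gQ: Q nullable, giving g | gQ.
Drop Q -> ε.
Q -> QE: Q nullable, giving E | QE.
Q -> QS: Q nullable, giving QS | S.
Unchanged (no nullable symbols): S -> ESS; S -> a; S -> aS; E -> g; Q -> aa.

S -> a | aS | ESS; E -> g | gQ; Q -> E | S | QE | QS | aa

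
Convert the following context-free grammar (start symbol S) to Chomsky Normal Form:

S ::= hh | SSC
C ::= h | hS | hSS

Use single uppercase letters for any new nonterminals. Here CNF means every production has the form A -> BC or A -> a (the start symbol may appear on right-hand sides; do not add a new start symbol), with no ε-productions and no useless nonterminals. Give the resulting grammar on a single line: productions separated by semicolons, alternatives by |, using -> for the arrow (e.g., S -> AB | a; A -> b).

No ε-productions.
No unit productions to eliminate.
TERM: introduce A -> h and substitute in every rule of length ≥2.
BIN: C -> ASS becomes C -> AB, B -> SS; S -> SSC becomes S -> SD, D -> SC.

S -> AA | SD; A -> h; B -> SS; C -> h | AB | AS; D -> SC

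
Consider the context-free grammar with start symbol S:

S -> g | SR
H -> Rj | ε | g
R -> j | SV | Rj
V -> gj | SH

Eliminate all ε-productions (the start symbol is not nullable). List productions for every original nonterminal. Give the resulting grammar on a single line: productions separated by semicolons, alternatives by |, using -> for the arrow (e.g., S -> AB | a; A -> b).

Nullable set: {H}.
Drop H -> ε.
V -> SH: H nullable, giving S | SH.
Unchanged (no nullable symbols): S -> SR; S -> g; H -> Rj; H -> g; R -> Rj; R -> SV; R -> j; V -> gj.

S -> g | SR; H -> g | Rj; R -> j | Rj | SV; V -> S | SH | gj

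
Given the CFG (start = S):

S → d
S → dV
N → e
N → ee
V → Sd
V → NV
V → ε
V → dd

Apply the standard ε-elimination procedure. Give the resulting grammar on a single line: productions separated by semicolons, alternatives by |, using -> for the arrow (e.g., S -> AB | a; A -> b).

Nullable set: {V}.
S -> dV: V nullable, giving d | dV.
Drop V -> ε.
V -> NV: V nullable, giving N | NV.
Unchanged (no nullable symbols): S -> d; N -> e; N -> ee; V -> Sd; V -> dd.

S -> d | dV; N -> e | ee; V -> N | NV | Sd | dd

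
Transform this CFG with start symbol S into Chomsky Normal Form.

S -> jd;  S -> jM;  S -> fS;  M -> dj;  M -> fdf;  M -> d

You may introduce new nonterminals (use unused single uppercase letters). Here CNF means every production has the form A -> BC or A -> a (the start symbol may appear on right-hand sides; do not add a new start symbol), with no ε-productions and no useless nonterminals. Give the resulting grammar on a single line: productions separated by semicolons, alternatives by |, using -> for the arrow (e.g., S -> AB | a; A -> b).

S -> BA | BM | CS; A -> d; B -> j; C -> f; D -> AC; M -> d | AB | CD

No ε-productions.
No unit productions to eliminate.
TERM: introduce A -> d, C -> f, B -> j and substitute in every rule of length ≥2.
BIN: M -> CAC becomes M -> CD, D -> AC.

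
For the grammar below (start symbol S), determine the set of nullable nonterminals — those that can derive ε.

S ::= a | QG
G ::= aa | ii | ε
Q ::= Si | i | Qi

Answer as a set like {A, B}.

{G}

Directly nullable (have an ε-rule): {G}.
Not nullable: Q, S — each has a terminal in every rule's right-hand side or depends on a non-nullable symbol.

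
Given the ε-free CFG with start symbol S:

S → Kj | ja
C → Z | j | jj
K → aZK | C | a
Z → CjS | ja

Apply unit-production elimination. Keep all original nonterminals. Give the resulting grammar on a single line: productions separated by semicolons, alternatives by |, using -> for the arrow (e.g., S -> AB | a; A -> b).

Unit productions: C->Z, K->C.
Unit pairs (A ⇒* B via units): (C,Z), (K,C), (K,Z).
S: inherits non-unit rules of {S} → Kj | ja.
C: inherits non-unit rules of {C, Z} → CjS | j | ja | jj.
K: inherits non-unit rules of {C, K, Z} → CjS | a | aZK | j | ja | jj.
Z: inherits non-unit rules of {Z} → CjS | ja.

S -> Kj | ja; C -> j | ja | jj | CjS; K -> a | j | ja | jj | CjS | aZK; Z -> ja | CjS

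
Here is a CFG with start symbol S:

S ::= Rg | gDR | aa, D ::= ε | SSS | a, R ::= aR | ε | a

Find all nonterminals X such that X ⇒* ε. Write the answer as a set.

{D, R}

Directly nullable (have an ε-rule): {D, R}.
Not nullable: S — each has a terminal in every rule's right-hand side or depends on a non-nullable symbol.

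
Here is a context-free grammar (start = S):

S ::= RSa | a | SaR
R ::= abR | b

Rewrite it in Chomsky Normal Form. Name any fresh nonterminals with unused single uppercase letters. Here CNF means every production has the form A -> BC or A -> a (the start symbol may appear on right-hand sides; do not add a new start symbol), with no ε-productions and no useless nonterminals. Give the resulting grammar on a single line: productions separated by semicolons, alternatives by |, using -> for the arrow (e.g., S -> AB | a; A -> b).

S -> a | RD | SE; A -> a; B -> b; C -> BR; D -> SA; E -> AR; R -> b | AC

No ε-productions.
No unit productions to eliminate.
TERM: introduce A -> a, B -> b and substitute in every rule of length ≥2.
BIN: R -> ABR becomes R -> AC, C -> BR; S -> RSA becomes S -> RD, D -> SA; S -> SAR becomes S -> SE, E -> AR.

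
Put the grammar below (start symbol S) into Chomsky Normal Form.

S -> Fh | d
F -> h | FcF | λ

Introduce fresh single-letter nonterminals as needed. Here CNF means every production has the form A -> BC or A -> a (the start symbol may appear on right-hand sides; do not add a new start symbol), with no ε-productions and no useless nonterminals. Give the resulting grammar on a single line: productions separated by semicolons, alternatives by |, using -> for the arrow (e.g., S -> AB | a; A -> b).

S -> d | h | FB; A -> c; B -> h; C -> AF; F -> c | h | AF | FA | FC

Nullable: {F}; after ε-elimination: S -> d | h | Fh; F -> c | h | Fc | cF | FcF.
No unit productions to eliminate.
TERM: introduce A -> c, B -> h and substitute in every rule of length ≥2.
BIN: F -> FAF becomes F -> FC, C -> AF.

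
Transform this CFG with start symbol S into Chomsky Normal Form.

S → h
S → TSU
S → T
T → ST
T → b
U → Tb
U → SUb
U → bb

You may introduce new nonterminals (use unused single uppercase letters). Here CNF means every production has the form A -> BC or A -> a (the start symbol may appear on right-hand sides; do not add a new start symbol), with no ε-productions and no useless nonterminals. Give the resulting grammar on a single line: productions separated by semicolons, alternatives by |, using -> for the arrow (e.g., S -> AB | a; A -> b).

S -> b | h | ST | TB; A -> b; B -> SU; C -> UA; T -> b | ST; U -> AA | SC | TA

No ε-productions.
After unit-elimination: S -> b | h | ST | TSU; T -> b | ST; U -> Tb | bb | SUb.
TERM: introduce A -> b and substitute in every rule of length ≥2.
BIN: S -> TSU becomes S -> TB, B -> SU; U -> SUA becomes U -> SC, C -> UA.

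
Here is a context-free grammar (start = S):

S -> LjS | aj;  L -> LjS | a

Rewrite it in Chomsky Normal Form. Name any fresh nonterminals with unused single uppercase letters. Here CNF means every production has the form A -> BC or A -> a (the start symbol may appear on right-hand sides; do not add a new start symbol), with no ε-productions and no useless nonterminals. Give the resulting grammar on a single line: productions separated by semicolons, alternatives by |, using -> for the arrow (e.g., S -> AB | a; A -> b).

S -> BA | LD; A -> j; B -> a; C -> AS; D -> AS; L -> a | LC

No ε-productions.
No unit productions to eliminate.
TERM: introduce B -> a, A -> j and substitute in every rule of length ≥2.
BIN: L -> LAS becomes L -> LC, C -> AS; S -> LAS becomes S -> LD, D -> AS.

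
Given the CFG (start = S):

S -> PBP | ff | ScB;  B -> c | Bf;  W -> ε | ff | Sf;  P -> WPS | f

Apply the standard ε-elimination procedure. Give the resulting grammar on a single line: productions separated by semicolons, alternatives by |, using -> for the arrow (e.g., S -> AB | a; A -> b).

S -> ff | PBP | ScB; B -> c | Bf; P -> f | PS | WPS; W -> Sf | ff

Nullable set: {W}.
P -> WPS: W nullable, giving PS | WPS.
Drop W -> ε.
Unchanged (no nullable symbols): S -> PBP; S -> ScB; S -> ff; B -> Bf; B -> c; P -> f; W -> Sf; W -> ff.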